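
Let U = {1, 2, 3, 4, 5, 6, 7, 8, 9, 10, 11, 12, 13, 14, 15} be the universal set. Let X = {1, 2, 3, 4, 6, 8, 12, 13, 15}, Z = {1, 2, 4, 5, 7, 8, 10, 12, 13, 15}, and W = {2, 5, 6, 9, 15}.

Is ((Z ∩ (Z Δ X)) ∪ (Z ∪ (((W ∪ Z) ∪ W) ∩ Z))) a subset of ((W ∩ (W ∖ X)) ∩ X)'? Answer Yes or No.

Yes

Z Δ X = {3, 5, 6, 7, 10}
Z ∩ (Z Δ X) = {5, 7, 10}
W ∪ Z = {1, 2, 4, 5, 6, 7, 8, 9, 10, 12, 13, 15}
(W ∪ Z) ∪ W = {1, 2, 4, 5, 6, 7, 8, 9, 10, 12, 13, 15}
((W ∪ Z) ∪ W) ∩ Z = {1, 2, 4, 5, 7, 8, 10, 12, 13, 15}
Z ∪ (((W ∪ Z) ∪ W) ∩ Z) = {1, 2, 4, 5, 7, 8, 10, 12, 13, 15}
(Z ∩ (Z Δ X)) ∪ (Z ∪ (((W ∪ Z) ∪ W) ∩ Z)) = {1, 2, 4, 5, 7, 8, 10, 12, 13, 15}
W ∖ X = {5, 9}
W ∩ (W ∖ X) = {5, 9}
(W ∩ (W ∖ X)) ∩ X = {}
((W ∩ (W ∖ X)) ∩ X)' = {1, 2, 3, 4, 5, 6, 7, 8, 9, 10, 11, 12, 13, 14, 15}
Every element of {1, 2, 4, 5, 7, 8, 10, 12, 13, 15} is in {1, 2, 3, 4, 5, 6, 7, 8, 9, 10, 11, 12, 13, 14, 15}, so (Z ∩ (Z Δ X)) ∪ (Z ∪ (((W ∪ Z) ∪ W) ∩ Z)) ⊆ ((W ∩ (W ∖ X)) ∩ X)'.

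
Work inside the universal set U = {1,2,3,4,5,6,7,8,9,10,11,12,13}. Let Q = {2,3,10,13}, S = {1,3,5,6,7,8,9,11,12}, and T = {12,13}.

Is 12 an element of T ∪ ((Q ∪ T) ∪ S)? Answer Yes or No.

Yes

12 ∉ Q and 12 ∈ T, so 12 ∈ Q ∪ T
12 ∈ (Q ∪ T) and 12 ∈ S, so 12 ∈ (Q ∪ T) ∪ S
12 ∈ T and 12 ∈ ((Q ∪ T) ∪ S), so 12 ∈ T ∪ ((Q ∪ T) ∪ S)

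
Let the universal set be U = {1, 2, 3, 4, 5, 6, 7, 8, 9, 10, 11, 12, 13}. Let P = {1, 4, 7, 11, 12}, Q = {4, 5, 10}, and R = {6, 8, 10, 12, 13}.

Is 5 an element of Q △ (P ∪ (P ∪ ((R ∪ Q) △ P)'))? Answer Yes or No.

Yes

5 ∉ R and 5 ∈ Q, so 5 ∈ R ∪ Q
5 ∈ (R ∪ Q) and 5 ∉ P, so 5 ∈ (R ∪ Q) △ P
5 ∉ ((R ∪ Q) △ P)' since 5 ∈ ((R ∪ Q) △ P)
5 ∉ P and 5 ∉ ((R ∪ Q) △ P)', so 5 ∉ P ∪ ((R ∪ Q) △ P)'
5 ∉ P and 5 ∉ (P ∪ ((R ∪ Q) △ P)'), so 5 ∉ P ∪ (P ∪ ((R ∪ Q) △ P)')
5 ∈ Q and 5 ∉ (P ∪ (P ∪ ((R ∪ Q) △ P)')), so 5 ∈ Q △ (P ∪ (P ∪ ((R ∪ Q) △ P)'))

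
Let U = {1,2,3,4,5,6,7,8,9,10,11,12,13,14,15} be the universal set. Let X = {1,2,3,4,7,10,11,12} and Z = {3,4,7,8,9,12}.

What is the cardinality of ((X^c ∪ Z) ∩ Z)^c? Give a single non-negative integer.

X^c = {5,6,8,9,13,14,15}
X^c ∪ Z = {3,4,5,6,7,8,9,12,13,14,15}
(X^c ∪ Z) ∩ Z = {3,4,7,8,9,12}
((X^c ∪ Z) ∩ Z)^c = {1,2,5,6,10,11,13,14,15}
|((X^c ∪ Z) ∩ Z)^c| = 9

9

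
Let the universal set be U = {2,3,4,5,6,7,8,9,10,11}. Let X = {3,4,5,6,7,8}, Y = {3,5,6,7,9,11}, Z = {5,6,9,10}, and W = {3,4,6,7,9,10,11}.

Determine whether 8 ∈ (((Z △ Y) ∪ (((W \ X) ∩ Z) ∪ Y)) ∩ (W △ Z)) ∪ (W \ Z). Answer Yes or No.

8 ∉ Z and 8 ∉ Y, so 8 ∉ Z △ Y
8 ∉ W and 8 ∈ X, so 8 ∉ W \ X
8 ∉ (W \ X) and 8 ∉ Z, so 8 ∉ (W \ X) ∩ Z
8 ∉ ((W \ X) ∩ Z) and 8 ∉ Y, so 8 ∉ ((W \ X) ∩ Z) ∪ Y
8 ∉ (Z △ Y) and 8 ∉ (((W \ X) ∩ Z) ∪ Y), so 8 ∉ (Z △ Y) ∪ (((W \ X) ∩ Z) ∪ Y)
8 ∉ W and 8 ∉ Z, so 8 ∉ W △ Z
8 ∉ ((Z △ Y) ∪ (((W \ X) ∩ Z) ∪ Y)) and 8 ∉ (W △ Z), so 8 ∉ ((Z △ Y) ∪ (((W \ X) ∩ Z) ∪ Y)) ∩ (W △ Z)
8 ∉ W and 8 ∉ Z, so 8 ∉ W \ Z
8 ∉ (((Z △ Y) ∪ (((W \ X) ∩ Z) ∪ Y)) ∩ (W △ Z)) and 8 ∉ (W \ Z), so 8 ∉ (((Z △ Y) ∪ (((W \ X) ∩ Z) ∪ Y)) ∩ (W △ Z)) ∪ (W \ Z)

No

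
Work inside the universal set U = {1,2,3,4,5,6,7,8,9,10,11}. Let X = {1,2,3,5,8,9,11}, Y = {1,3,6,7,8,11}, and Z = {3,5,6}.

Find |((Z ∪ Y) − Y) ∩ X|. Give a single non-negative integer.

1

Z ∪ Y = {1,3,5,6,7,8,11}
(Z ∪ Y) − Y = {5}
((Z ∪ Y) − Y) ∩ X = {5}
|((Z ∪ Y) − Y) ∩ X| = 1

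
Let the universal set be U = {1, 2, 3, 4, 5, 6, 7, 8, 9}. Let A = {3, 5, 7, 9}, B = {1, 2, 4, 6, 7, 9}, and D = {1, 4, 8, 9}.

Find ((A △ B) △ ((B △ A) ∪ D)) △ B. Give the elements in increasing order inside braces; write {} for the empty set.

A △ B = {1, 2, 3, 4, 5, 6}
B △ A = {1, 2, 3, 4, 5, 6}
(B △ A) ∪ D = {1, 2, 3, 4, 5, 6, 8, 9}
(A △ B) △ ((B △ A) ∪ D) = {8, 9}
((A △ B) △ ((B △ A) ∪ D)) △ B = {1, 2, 4, 6, 7, 8}

{1, 2, 4, 6, 7, 8}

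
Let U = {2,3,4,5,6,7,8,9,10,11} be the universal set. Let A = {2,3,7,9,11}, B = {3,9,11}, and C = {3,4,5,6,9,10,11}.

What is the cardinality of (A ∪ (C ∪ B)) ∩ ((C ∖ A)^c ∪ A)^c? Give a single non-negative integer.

C ∪ B = {3,4,5,6,9,10,11}
A ∪ (C ∪ B) = {2,3,4,5,6,7,9,10,11}
C ∖ A = {4,5,6,10}
(C ∖ A)^c = {2,3,7,8,9,11}
(C ∖ A)^c ∪ A = {2,3,7,8,9,11}
((C ∖ A)^c ∪ A)^c = {4,5,6,10}
(A ∪ (C ∪ B)) ∩ ((C ∖ A)^c ∪ A)^c = {4,5,6,10}
|(A ∪ (C ∪ B)) ∩ ((C ∖ A)^c ∪ A)^c| = 4

4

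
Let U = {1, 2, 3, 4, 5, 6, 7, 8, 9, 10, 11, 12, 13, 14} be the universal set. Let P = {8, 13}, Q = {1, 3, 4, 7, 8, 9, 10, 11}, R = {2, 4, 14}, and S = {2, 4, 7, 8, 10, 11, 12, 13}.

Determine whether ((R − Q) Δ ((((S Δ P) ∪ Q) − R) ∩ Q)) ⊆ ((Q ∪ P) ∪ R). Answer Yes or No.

Yes

R − Q = {2, 14}
S Δ P = {2, 4, 7, 10, 11, 12}
(S Δ P) ∪ Q = {1, 2, 3, 4, 7, 8, 9, 10, 11, 12}
((S Δ P) ∪ Q) − R = {1, 3, 7, 8, 9, 10, 11, 12}
(((S Δ P) ∪ Q) − R) ∩ Q = {1, 3, 7, 8, 9, 10, 11}
(R − Q) Δ ((((S Δ P) ∪ Q) − R) ∩ Q) = {1, 2, 3, 7, 8, 9, 10, 11, 14}
Q ∪ P = {1, 3, 4, 7, 8, 9, 10, 11, 13}
(Q ∪ P) ∪ R = {1, 2, 3, 4, 7, 8, 9, 10, 11, 13, 14}
Every element of {1, 2, 3, 7, 8, 9, 10, 11, 14} is in {1, 2, 3, 4, 7, 8, 9, 10, 11, 13, 14}, so (R − Q) Δ ((((S Δ P) ∪ Q) − R) ∩ Q) ⊆ (Q ∪ P) ∪ R.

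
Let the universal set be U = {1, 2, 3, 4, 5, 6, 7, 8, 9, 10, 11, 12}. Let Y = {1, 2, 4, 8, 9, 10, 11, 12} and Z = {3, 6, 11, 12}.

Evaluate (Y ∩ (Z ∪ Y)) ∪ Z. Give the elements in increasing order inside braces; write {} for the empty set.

Z ∪ Y = {1, 2, 3, 4, 6, 8, 9, 10, 11, 12}
Y ∩ (Z ∪ Y) = {1, 2, 4, 8, 9, 10, 11, 12}
(Y ∩ (Z ∪ Y)) ∪ Z = {1, 2, 3, 4, 6, 8, 9, 10, 11, 12}

{1, 2, 3, 4, 6, 8, 9, 10, 11, 12}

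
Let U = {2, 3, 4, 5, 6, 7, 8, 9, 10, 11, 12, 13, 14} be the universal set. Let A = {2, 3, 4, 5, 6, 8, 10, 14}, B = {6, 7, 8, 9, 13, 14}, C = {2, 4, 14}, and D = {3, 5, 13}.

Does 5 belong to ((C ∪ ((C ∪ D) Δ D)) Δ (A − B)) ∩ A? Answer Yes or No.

Yes

5 ∉ C and 5 ∈ D, so 5 ∈ C ∪ D
5 ∈ (C ∪ D) and 5 ∈ D, so 5 ∉ (C ∪ D) Δ D
5 ∉ C and 5 ∉ ((C ∪ D) Δ D), so 5 ∉ C ∪ ((C ∪ D) Δ D)
5 ∈ A and 5 ∉ B, so 5 ∈ A − B
5 ∉ (C ∪ ((C ∪ D) Δ D)) and 5 ∈ (A − B), so 5 ∈ (C ∪ ((C ∪ D) Δ D)) Δ (A − B)
5 ∈ ((C ∪ ((C ∪ D) Δ D)) Δ (A − B)) and 5 ∈ A, so 5 ∈ ((C ∪ ((C ∪ D) Δ D)) Δ (A − B)) ∩ A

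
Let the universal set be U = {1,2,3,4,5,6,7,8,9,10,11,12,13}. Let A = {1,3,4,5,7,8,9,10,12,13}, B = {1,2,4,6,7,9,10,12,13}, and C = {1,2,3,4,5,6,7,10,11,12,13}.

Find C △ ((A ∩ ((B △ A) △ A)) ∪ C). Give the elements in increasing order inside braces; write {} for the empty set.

{9}

B △ A = {2,3,5,6,8}
(B △ A) △ A = {1,2,4,6,7,9,10,12,13}
A ∩ ((B △ A) △ A) = {1,4,7,9,10,12,13}
(A ∩ ((B △ A) △ A)) ∪ C = {1,2,3,4,5,6,7,9,10,11,12,13}
C △ ((A ∩ ((B △ A) △ A)) ∪ C) = {9}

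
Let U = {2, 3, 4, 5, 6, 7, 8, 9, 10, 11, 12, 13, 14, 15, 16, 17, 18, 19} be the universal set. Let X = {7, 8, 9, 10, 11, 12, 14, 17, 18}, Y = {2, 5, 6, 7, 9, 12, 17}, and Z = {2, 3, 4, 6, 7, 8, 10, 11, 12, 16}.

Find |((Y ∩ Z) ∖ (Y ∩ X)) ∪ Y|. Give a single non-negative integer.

7

Y ∩ Z = {2, 6, 7, 12}
Y ∩ X = {7, 9, 12, 17}
(Y ∩ Z) ∖ (Y ∩ X) = {2, 6}
((Y ∩ Z) ∖ (Y ∩ X)) ∪ Y = {2, 5, 6, 7, 9, 12, 17}
|((Y ∩ Z) ∖ (Y ∩ X)) ∪ Y| = 7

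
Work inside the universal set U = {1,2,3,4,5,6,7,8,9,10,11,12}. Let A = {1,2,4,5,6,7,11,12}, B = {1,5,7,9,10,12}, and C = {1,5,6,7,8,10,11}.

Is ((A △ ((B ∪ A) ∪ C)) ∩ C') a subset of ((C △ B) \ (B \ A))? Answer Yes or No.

No

B ∪ A = {1,2,4,5,6,7,9,10,11,12}
(B ∪ A) ∪ C = {1,2,4,5,6,7,8,9,10,11,12}
A △ ((B ∪ A) ∪ C) = {8,9,10}
C' = {2,3,4,9,12}
(A △ ((B ∪ A) ∪ C)) ∩ C' = {9}
C △ B = {6,8,9,11,12}
B \ A = {9,10}
(C △ B) \ (B \ A) = {6,8,11,12}
9 ∈ (A △ ((B ∪ A) ∪ C)) ∩ C' but 9 ∉ (C △ B) \ (B \ A), so the inclusion fails.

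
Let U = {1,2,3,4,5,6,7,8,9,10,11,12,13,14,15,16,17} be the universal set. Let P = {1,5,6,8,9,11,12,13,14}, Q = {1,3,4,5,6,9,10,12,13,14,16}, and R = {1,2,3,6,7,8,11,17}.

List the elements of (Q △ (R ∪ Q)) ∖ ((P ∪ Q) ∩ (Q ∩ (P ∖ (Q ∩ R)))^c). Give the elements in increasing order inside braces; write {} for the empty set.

{2,7,17}

R ∪ Q = {1,2,3,4,5,6,7,8,9,10,11,12,13,14,16,17}
Q △ (R ∪ Q) = {2,7,8,11,17}
P ∪ Q = {1,3,4,5,6,8,9,10,11,12,13,14,16}
Q ∩ R = {1,3,6}
P ∖ (Q ∩ R) = {5,8,9,11,12,13,14}
Q ∩ (P ∖ (Q ∩ R)) = {5,9,12,13,14}
(Q ∩ (P ∖ (Q ∩ R)))^c = {1,2,3,4,6,7,8,10,11,15,16,17}
(P ∪ Q) ∩ (Q ∩ (P ∖ (Q ∩ R)))^c = {1,3,4,6,8,10,11,16}
(Q △ (R ∪ Q)) ∖ ((P ∪ Q) ∩ (Q ∩ (P ∖ (Q ∩ R)))^c) = {2,7,17}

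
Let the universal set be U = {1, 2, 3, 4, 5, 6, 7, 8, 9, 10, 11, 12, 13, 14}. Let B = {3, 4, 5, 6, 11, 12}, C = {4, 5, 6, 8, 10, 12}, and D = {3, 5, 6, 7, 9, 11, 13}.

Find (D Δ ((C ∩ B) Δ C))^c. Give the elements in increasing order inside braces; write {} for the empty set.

C ∩ B = {4, 5, 6, 12}
(C ∩ B) Δ C = {8, 10}
D Δ ((C ∩ B) Δ C) = {3, 5, 6, 7, 8, 9, 10, 11, 13}
(D Δ ((C ∩ B) Δ C))^c = {1, 2, 4, 12, 14}

{1, 2, 4, 12, 14}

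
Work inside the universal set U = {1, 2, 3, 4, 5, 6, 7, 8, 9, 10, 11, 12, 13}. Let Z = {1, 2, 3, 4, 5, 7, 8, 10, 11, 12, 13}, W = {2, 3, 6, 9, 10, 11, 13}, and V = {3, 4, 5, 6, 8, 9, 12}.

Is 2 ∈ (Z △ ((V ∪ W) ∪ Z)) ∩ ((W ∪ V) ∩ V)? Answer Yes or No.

No

2 ∉ V and 2 ∈ W, so 2 ∈ V ∪ W
2 ∈ (V ∪ W) and 2 ∈ Z, so 2 ∈ (V ∪ W) ∪ Z
2 ∈ Z and 2 ∈ ((V ∪ W) ∪ Z), so 2 ∉ Z △ ((V ∪ W) ∪ Z)
2 ∈ W and 2 ∉ V, so 2 ∈ W ∪ V
2 ∈ (W ∪ V) and 2 ∉ V, so 2 ∉ (W ∪ V) ∩ V
2 ∉ (Z △ ((V ∪ W) ∪ Z)) and 2 ∉ ((W ∪ V) ∩ V), so 2 ∉ (Z △ ((V ∪ W) ∪ Z)) ∩ ((W ∪ V) ∩ V)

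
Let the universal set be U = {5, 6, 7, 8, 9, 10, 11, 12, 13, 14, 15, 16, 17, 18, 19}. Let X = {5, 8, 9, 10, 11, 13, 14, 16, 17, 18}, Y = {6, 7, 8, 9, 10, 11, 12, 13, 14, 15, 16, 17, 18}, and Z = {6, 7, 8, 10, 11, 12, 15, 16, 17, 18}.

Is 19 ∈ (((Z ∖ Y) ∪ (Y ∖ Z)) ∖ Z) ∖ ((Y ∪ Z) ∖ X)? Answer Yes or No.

19 ∉ Z and 19 ∉ Y, so 19 ∉ Z ∖ Y
19 ∉ Y and 19 ∉ Z, so 19 ∉ Y ∖ Z
19 ∉ (Z ∖ Y) and 19 ∉ (Y ∖ Z), so 19 ∉ (Z ∖ Y) ∪ (Y ∖ Z)
19 ∉ ((Z ∖ Y) ∪ (Y ∖ Z)) and 19 ∉ Z, so 19 ∉ ((Z ∖ Y) ∪ (Y ∖ Z)) ∖ Z
19 ∉ Y and 19 ∉ Z, so 19 ∉ Y ∪ Z
19 ∉ (Y ∪ Z) and 19 ∉ X, so 19 ∉ (Y ∪ Z) ∖ X
19 ∉ (((Z ∖ Y) ∪ (Y ∖ Z)) ∖ Z) and 19 ∉ ((Y ∪ Z) ∖ X), so 19 ∉ (((Z ∖ Y) ∪ (Y ∖ Z)) ∖ Z) ∖ ((Y ∪ Z) ∖ X)

No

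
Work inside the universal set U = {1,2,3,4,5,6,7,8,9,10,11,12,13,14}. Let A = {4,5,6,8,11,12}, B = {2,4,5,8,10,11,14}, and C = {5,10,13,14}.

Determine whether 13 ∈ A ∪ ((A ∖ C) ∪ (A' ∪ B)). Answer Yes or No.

Yes

13 ∉ A and 13 ∈ C, so 13 ∉ A ∖ C
13 ∉ A, so 13 ∈ A'
13 ∈ A' and 13 ∉ B, so 13 ∈ A' ∪ B
13 ∉ (A ∖ C) and 13 ∈ (A' ∪ B), so 13 ∈ (A ∖ C) ∪ (A' ∪ B)
13 ∉ A and 13 ∈ ((A ∖ C) ∪ (A' ∪ B)), so 13 ∈ A ∪ ((A ∖ C) ∪ (A' ∪ B))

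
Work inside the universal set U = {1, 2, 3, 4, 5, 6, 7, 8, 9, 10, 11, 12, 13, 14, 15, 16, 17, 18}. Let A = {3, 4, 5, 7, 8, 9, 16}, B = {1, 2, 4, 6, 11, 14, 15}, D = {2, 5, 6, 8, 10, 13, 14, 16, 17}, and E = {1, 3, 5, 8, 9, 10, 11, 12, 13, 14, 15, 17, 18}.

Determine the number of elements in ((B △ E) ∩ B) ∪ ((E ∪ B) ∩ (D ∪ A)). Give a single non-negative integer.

B △ E = {2, 3, 4, 5, 6, 8, 9, 10, 12, 13, 17, 18}
(B △ E) ∩ B = {2, 4, 6}
E ∪ B = {1, 2, 3, 4, 5, 6, 8, 9, 10, 11, 12, 13, 14, 15, 17, 18}
D ∪ A = {2, 3, 4, 5, 6, 7, 8, 9, 10, 13, 14, 16, 17}
(E ∪ B) ∩ (D ∪ A) = {2, 3, 4, 5, 6, 8, 9, 10, 13, 14, 17}
((B △ E) ∩ B) ∪ ((E ∪ B) ∩ (D ∪ A)) = {2, 3, 4, 5, 6, 8, 9, 10, 13, 14, 17}
|((B △ E) ∩ B) ∪ ((E ∪ B) ∩ (D ∪ A))| = 11

11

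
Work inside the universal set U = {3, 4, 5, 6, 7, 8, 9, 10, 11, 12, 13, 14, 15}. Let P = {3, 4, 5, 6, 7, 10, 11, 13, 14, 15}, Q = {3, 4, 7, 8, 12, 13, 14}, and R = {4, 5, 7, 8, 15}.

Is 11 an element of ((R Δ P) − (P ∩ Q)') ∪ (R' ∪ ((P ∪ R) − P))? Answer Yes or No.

11 ∉ R and 11 ∈ P, so 11 ∈ R Δ P
11 ∈ P and 11 ∉ Q, so 11 ∉ P ∩ Q
11 ∈ (P ∩ Q)' since 11 ∉ (P ∩ Q)
11 ∈ (R Δ P) and 11 ∈ (P ∩ Q)', so 11 ∉ (R Δ P) − (P ∩ Q)'
11 ∉ R, so 11 ∈ R'
11 ∈ P and 11 ∉ R, so 11 ∈ P ∪ R
11 ∈ (P ∪ R) and 11 ∈ P, so 11 ∉ (P ∪ R) − P
11 ∈ R' and 11 ∉ ((P ∪ R) − P), so 11 ∈ R' ∪ ((P ∪ R) − P)
11 ∉ ((R Δ P) − (P ∩ Q)') and 11 ∈ (R' ∪ ((P ∪ R) − P)), so 11 ∈ ((R Δ P) − (P ∩ Q)') ∪ (R' ∪ ((P ∪ R) − P))

Yes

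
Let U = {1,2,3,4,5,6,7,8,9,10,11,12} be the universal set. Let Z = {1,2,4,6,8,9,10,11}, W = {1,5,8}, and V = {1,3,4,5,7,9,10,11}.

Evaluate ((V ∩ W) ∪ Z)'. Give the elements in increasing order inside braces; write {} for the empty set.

{3,7,12}

V ∩ W = {1,5}
(V ∩ W) ∪ Z = {1,2,4,5,6,8,9,10,11}
((V ∩ W) ∪ Z)' = {3,7,12}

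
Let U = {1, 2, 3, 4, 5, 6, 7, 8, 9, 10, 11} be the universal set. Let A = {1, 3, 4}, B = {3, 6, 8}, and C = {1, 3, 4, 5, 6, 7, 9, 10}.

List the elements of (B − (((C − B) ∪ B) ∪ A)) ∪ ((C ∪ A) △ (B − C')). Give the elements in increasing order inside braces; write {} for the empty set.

{1, 4, 5, 7, 9, 10}

C − B = {1, 4, 5, 7, 9, 10}
(C − B) ∪ B = {1, 3, 4, 5, 6, 7, 8, 9, 10}
((C − B) ∪ B) ∪ A = {1, 3, 4, 5, 6, 7, 8, 9, 10}
B − (((C − B) ∪ B) ∪ A) = {}
C ∪ A = {1, 3, 4, 5, 6, 7, 9, 10}
C' = {2, 8, 11}
B − C' = {3, 6}
(C ∪ A) △ (B − C') = {1, 4, 5, 7, 9, 10}
(B − (((C − B) ∪ B) ∪ A)) ∪ ((C ∪ A) △ (B − C')) = {1, 4, 5, 7, 9, 10}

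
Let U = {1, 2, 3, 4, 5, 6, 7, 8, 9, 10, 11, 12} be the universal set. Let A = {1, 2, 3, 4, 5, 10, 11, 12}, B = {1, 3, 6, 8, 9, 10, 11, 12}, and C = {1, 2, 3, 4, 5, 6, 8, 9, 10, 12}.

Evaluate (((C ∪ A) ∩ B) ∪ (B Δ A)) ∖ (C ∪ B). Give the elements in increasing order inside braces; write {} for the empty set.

C ∪ A = {1, 2, 3, 4, 5, 6, 8, 9, 10, 11, 12}
(C ∪ A) ∩ B = {1, 3, 6, 8, 9, 10, 11, 12}
B Δ A = {2, 4, 5, 6, 8, 9}
((C ∪ A) ∩ B) ∪ (B Δ A) = {1, 2, 3, 4, 5, 6, 8, 9, 10, 11, 12}
C ∪ B = {1, 2, 3, 4, 5, 6, 8, 9, 10, 11, 12}
(((C ∪ A) ∩ B) ∪ (B Δ A)) ∖ (C ∪ B) = {}

{}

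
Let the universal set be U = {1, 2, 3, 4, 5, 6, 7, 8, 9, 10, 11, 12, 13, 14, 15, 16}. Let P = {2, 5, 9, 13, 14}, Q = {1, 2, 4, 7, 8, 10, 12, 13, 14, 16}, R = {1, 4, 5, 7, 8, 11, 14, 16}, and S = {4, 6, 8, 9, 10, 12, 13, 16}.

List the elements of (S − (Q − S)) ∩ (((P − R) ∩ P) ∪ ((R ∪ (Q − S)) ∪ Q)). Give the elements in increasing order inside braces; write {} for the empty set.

{4, 8, 9, 10, 12, 13, 16}

Q − S = {1, 2, 7, 14}
S − (Q − S) = {4, 6, 8, 9, 10, 12, 13, 16}
P − R = {2, 9, 13}
(P − R) ∩ P = {2, 9, 13}
R ∪ (Q − S) = {1, 2, 4, 5, 7, 8, 11, 14, 16}
(R ∪ (Q − S)) ∪ Q = {1, 2, 4, 5, 7, 8, 10, 11, 12, 13, 14, 16}
((P − R) ∩ P) ∪ ((R ∪ (Q − S)) ∪ Q) = {1, 2, 4, 5, 7, 8, 9, 10, 11, 12, 13, 14, 16}
(S − (Q − S)) ∩ (((P − R) ∩ P) ∪ ((R ∪ (Q − S)) ∪ Q)) = {4, 8, 9, 10, 12, 13, 16}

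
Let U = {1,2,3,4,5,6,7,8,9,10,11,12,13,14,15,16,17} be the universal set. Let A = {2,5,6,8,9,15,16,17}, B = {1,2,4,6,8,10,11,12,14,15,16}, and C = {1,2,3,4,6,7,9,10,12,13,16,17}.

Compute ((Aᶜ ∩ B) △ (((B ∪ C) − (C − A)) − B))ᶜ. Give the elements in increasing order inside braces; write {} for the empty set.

Aᶜ = {1,3,4,7,10,11,12,13,14}
Aᶜ ∩ B = {1,4,10,11,12,14}
B ∪ C = {1,2,3,4,6,7,8,9,10,11,12,13,14,15,16,17}
C − A = {1,3,4,7,10,12,13}
(B ∪ C) − (C − A) = {2,6,8,9,11,14,15,16,17}
((B ∪ C) − (C − A)) − B = {9,17}
(Aᶜ ∩ B) △ (((B ∪ C) − (C − A)) − B) = {1,4,9,10,11,12,14,17}
((Aᶜ ∩ B) △ (((B ∪ C) − (C − A)) − B))ᶜ = {2,3,5,6,7,8,13,15,16}

{2,3,5,6,7,8,13,15,16}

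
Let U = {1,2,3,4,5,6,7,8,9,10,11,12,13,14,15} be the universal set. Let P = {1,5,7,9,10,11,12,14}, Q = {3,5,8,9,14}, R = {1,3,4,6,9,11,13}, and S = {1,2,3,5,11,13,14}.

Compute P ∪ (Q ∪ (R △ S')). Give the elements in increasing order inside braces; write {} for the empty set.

{1,3,5,7,8,9,10,11,12,13,14,15}

S' = {4,6,7,8,9,10,12,15}
R △ S' = {1,3,7,8,10,11,12,13,15}
Q ∪ (R △ S') = {1,3,5,7,8,9,10,11,12,13,14,15}
P ∪ (Q ∪ (R △ S')) = {1,3,5,7,8,9,10,11,12,13,14,15}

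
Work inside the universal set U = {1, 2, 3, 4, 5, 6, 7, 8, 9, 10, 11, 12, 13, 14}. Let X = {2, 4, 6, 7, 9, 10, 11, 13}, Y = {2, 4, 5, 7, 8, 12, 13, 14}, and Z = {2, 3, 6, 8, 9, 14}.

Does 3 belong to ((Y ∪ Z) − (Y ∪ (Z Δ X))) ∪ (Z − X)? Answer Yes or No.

Yes

3 ∉ Y and 3 ∈ Z, so 3 ∈ Y ∪ Z
3 ∈ Z and 3 ∉ X, so 3 ∈ Z Δ X
3 ∉ Y and 3 ∈ (Z Δ X), so 3 ∈ Y ∪ (Z Δ X)
3 ∈ (Y ∪ Z) and 3 ∈ (Y ∪ (Z Δ X)), so 3 ∉ (Y ∪ Z) − (Y ∪ (Z Δ X))
3 ∈ Z and 3 ∉ X, so 3 ∈ Z − X
3 ∉ ((Y ∪ Z) − (Y ∪ (Z Δ X))) and 3 ∈ (Z − X), so 3 ∈ ((Y ∪ Z) − (Y ∪ (Z Δ X))) ∪ (Z − X)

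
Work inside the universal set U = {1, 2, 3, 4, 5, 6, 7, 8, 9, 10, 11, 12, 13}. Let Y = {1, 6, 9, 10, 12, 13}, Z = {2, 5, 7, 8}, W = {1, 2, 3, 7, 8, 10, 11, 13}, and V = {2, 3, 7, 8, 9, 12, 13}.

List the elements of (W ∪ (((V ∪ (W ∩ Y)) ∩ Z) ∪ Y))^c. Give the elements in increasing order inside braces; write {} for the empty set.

{4, 5}

W ∩ Y = {1, 10, 13}
V ∪ (W ∩ Y) = {1, 2, 3, 7, 8, 9, 10, 12, 13}
(V ∪ (W ∩ Y)) ∩ Z = {2, 7, 8}
((V ∪ (W ∩ Y)) ∩ Z) ∪ Y = {1, 2, 6, 7, 8, 9, 10, 12, 13}
W ∪ (((V ∪ (W ∩ Y)) ∩ Z) ∪ Y) = {1, 2, 3, 6, 7, 8, 9, 10, 11, 12, 13}
(W ∪ (((V ∪ (W ∩ Y)) ∩ Z) ∪ Y))^c = {4, 5}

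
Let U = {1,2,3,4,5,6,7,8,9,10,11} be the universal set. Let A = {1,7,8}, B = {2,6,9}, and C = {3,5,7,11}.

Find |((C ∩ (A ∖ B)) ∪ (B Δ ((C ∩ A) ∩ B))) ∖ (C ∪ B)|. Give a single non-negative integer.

0

A ∖ B = {1,7,8}
C ∩ (A ∖ B) = {7}
C ∩ A = {7}
(C ∩ A) ∩ B = {}
B Δ ((C ∩ A) ∩ B) = {2,6,9}
(C ∩ (A ∖ B)) ∪ (B Δ ((C ∩ A) ∩ B)) = {2,6,7,9}
C ∪ B = {2,3,5,6,7,9,11}
((C ∩ (A ∖ B)) ∪ (B Δ ((C ∩ A) ∩ B))) ∖ (C ∪ B) = {}
|((C ∩ (A ∖ B)) ∪ (B Δ ((C ∩ A) ∩ B))) ∖ (C ∪ B)| = 0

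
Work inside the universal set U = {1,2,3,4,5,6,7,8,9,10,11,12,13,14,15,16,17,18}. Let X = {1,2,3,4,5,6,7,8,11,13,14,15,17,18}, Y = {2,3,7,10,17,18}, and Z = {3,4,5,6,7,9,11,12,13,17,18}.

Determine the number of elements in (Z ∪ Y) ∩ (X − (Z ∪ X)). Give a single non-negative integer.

0

Z ∪ Y = {2,3,4,5,6,7,9,10,11,12,13,17,18}
Z ∪ X = {1,2,3,4,5,6,7,8,9,11,12,13,14,15,17,18}
X − (Z ∪ X) = {}
(Z ∪ Y) ∩ (X − (Z ∪ X)) = {}
|(Z ∪ Y) ∩ (X − (Z ∪ X))| = 0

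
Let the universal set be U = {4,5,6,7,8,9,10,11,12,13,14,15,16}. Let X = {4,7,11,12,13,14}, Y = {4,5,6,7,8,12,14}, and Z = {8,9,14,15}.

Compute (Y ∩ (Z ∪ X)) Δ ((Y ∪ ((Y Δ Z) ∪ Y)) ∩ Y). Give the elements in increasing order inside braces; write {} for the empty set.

{5,6}

Z ∪ X = {4,7,8,9,11,12,13,14,15}
Y ∩ (Z ∪ X) = {4,7,8,12,14}
Y Δ Z = {4,5,6,7,9,12,15}
(Y Δ Z) ∪ Y = {4,5,6,7,8,9,12,14,15}
Y ∪ ((Y Δ Z) ∪ Y) = {4,5,6,7,8,9,12,14,15}
(Y ∪ ((Y Δ Z) ∪ Y)) ∩ Y = {4,5,6,7,8,12,14}
(Y ∩ (Z ∪ X)) Δ ((Y ∪ ((Y Δ Z) ∪ Y)) ∩ Y) = {5,6}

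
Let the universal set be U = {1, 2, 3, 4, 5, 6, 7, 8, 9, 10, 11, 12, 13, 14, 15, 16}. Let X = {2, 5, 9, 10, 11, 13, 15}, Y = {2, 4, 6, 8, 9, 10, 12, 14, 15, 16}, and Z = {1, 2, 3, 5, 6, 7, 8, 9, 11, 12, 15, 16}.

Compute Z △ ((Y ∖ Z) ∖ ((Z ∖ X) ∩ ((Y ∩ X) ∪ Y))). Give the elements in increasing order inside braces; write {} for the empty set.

Y ∖ Z = {4, 10, 14}
Z ∖ X = {1, 3, 6, 7, 8, 12, 16}
Y ∩ X = {2, 9, 10, 15}
(Y ∩ X) ∪ Y = {2, 4, 6, 8, 9, 10, 12, 14, 15, 16}
(Z ∖ X) ∩ ((Y ∩ X) ∪ Y) = {6, 8, 12, 16}
(Y ∖ Z) ∖ ((Z ∖ X) ∩ ((Y ∩ X) ∪ Y)) = {4, 10, 14}
Z △ ((Y ∖ Z) ∖ ((Z ∖ X) ∩ ((Y ∩ X) ∪ Y))) = {1, 2, 3, 4, 5, 6, 7, 8, 9, 10, 11, 12, 14, 15, 16}

{1, 2, 3, 4, 5, 6, 7, 8, 9, 10, 11, 12, 14, 15, 16}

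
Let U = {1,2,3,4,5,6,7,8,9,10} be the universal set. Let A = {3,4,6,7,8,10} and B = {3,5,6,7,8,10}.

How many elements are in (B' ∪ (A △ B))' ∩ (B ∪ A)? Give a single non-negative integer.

B' = {1,2,4,9}
A △ B = {4,5}
B' ∪ (A △ B) = {1,2,4,5,9}
(B' ∪ (A △ B))' = {3,6,7,8,10}
B ∪ A = {3,4,5,6,7,8,10}
(B' ∪ (A △ B))' ∩ (B ∪ A) = {3,6,7,8,10}
|(B' ∪ (A △ B))' ∩ (B ∪ A)| = 5

5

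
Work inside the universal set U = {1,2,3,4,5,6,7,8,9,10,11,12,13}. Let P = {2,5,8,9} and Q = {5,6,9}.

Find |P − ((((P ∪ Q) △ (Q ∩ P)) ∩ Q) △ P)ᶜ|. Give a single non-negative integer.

P ∪ Q = {2,5,6,8,9}
Q ∩ P = {5,9}
(P ∪ Q) △ (Q ∩ P) = {2,6,8}
((P ∪ Q) △ (Q ∩ P)) ∩ Q = {6}
(((P ∪ Q) △ (Q ∩ P)) ∩ Q) △ P = {2,5,6,8,9}
((((P ∪ Q) △ (Q ∩ P)) ∩ Q) △ P)ᶜ = {1,3,4,7,10,11,12,13}
P − ((((P ∪ Q) △ (Q ∩ P)) ∩ Q) △ P)ᶜ = {2,5,8,9}
|P − ((((P ∪ Q) △ (Q ∩ P)) ∩ Q) △ P)ᶜ| = 4

4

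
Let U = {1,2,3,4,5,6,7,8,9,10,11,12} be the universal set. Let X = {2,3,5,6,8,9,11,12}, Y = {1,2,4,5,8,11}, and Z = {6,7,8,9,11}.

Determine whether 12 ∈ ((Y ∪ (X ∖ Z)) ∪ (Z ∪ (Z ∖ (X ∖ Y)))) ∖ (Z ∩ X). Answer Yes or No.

Yes

12 ∈ X and 12 ∉ Z, so 12 ∈ X ∖ Z
12 ∉ Y and 12 ∈ (X ∖ Z), so 12 ∈ Y ∪ (X ∖ Z)
12 ∈ X and 12 ∉ Y, so 12 ∈ X ∖ Y
12 ∉ Z and 12 ∈ (X ∖ Y), so 12 ∉ Z ∖ (X ∖ Y)
12 ∉ Z and 12 ∉ (Z ∖ (X ∖ Y)), so 12 ∉ Z ∪ (Z ∖ (X ∖ Y))
12 ∈ (Y ∪ (X ∖ Z)) and 12 ∉ (Z ∪ (Z ∖ (X ∖ Y))), so 12 ∈ (Y ∪ (X ∖ Z)) ∪ (Z ∪ (Z ∖ (X ∖ Y)))
12 ∉ Z and 12 ∈ X, so 12 ∉ Z ∩ X
12 ∈ ((Y ∪ (X ∖ Z)) ∪ (Z ∪ (Z ∖ (X ∖ Y)))) and 12 ∉ (Z ∩ X), so 12 ∈ ((Y ∪ (X ∖ Z)) ∪ (Z ∪ (Z ∖ (X ∖ Y)))) ∖ (Z ∩ X)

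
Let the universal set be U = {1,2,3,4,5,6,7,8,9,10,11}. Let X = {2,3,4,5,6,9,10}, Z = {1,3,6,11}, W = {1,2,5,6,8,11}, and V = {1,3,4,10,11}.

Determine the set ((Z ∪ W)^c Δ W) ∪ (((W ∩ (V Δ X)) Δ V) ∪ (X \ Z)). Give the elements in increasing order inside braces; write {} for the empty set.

{1,2,3,4,5,6,7,8,9,10,11}

Z ∪ W = {1,2,3,5,6,8,11}
(Z ∪ W)^c = {4,7,9,10}
(Z ∪ W)^c Δ W = {1,2,4,5,6,7,8,9,10,11}
V Δ X = {1,2,5,6,9,11}
W ∩ (V Δ X) = {1,2,5,6,11}
(W ∩ (V Δ X)) Δ V = {2,3,4,5,6,10}
X \ Z = {2,4,5,9,10}
((W ∩ (V Δ X)) Δ V) ∪ (X \ Z) = {2,3,4,5,6,9,10}
((Z ∪ W)^c Δ W) ∪ (((W ∩ (V Δ X)) Δ V) ∪ (X \ Z)) = {1,2,3,4,5,6,7,8,9,10,11}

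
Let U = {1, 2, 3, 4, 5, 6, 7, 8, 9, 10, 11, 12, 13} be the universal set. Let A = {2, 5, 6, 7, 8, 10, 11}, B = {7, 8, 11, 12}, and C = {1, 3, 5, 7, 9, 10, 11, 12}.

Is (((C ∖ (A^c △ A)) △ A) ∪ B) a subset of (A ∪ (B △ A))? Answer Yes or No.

A^c = {1, 3, 4, 9, 12, 13}
A^c △ A = {1, 2, 3, 4, 5, 6, 7, 8, 9, 10, 11, 12, 13}
C ∖ (A^c △ A) = {}
(C ∖ (A^c △ A)) △ A = {2, 5, 6, 7, 8, 10, 11}
((C ∖ (A^c △ A)) △ A) ∪ B = {2, 5, 6, 7, 8, 10, 11, 12}
B △ A = {2, 5, 6, 10, 12}
A ∪ (B △ A) = {2, 5, 6, 7, 8, 10, 11, 12}
Every element of {2, 5, 6, 7, 8, 10, 11, 12} is in {2, 5, 6, 7, 8, 10, 11, 12}, so ((C ∖ (A^c △ A)) △ A) ∪ B ⊆ A ∪ (B △ A).

Yes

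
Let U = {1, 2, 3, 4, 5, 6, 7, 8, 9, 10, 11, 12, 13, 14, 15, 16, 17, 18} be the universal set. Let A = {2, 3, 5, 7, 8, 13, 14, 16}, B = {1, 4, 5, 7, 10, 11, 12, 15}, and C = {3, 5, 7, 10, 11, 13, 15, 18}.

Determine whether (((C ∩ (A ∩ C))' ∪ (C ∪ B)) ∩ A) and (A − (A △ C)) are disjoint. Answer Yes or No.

A ∩ C = {3, 5, 7, 13}
C ∩ (A ∩ C) = {3, 5, 7, 13}
(C ∩ (A ∩ C))' = {1, 2, 4, 6, 8, 9, 10, 11, 12, 14, 15, 16, 17, 18}
C ∪ B = {1, 3, 4, 5, 7, 10, 11, 12, 13, 15, 18}
(C ∩ (A ∩ C))' ∪ (C ∪ B) = {1, 2, 3, 4, 5, 6, 7, 8, 9, 10, 11, 12, 13, 14, 15, 16, 17, 18}
((C ∩ (A ∩ C))' ∪ (C ∪ B)) ∩ A = {2, 3, 5, 7, 8, 13, 14, 16}
A △ C = {2, 8, 10, 11, 14, 15, 16, 18}
A − (A △ C) = {3, 5, 7, 13}
3 lies in both, so they are not disjoint.

No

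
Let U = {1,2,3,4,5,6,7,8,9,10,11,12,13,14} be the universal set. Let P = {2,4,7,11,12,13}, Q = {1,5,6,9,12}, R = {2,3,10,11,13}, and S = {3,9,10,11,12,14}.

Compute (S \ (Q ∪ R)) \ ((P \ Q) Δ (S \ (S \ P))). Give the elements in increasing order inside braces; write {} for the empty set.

{14}

Q ∪ R = {1,2,3,5,6,9,10,11,12,13}
S \ (Q ∪ R) = {14}
P \ Q = {2,4,7,11,13}
S \ P = {3,9,10,14}
S \ (S \ P) = {11,12}
(P \ Q) Δ (S \ (S \ P)) = {2,4,7,12,13}
(S \ (Q ∪ R)) \ ((P \ Q) Δ (S \ (S \ P))) = {14}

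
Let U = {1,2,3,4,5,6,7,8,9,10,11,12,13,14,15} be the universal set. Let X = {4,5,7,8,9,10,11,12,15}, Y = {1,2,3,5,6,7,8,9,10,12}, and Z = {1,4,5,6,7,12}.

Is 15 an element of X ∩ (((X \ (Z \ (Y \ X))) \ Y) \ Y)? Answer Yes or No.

Yes

15 ∉ Y and 15 ∈ X, so 15 ∉ Y \ X
15 ∉ Z and 15 ∉ (Y \ X), so 15 ∉ Z \ (Y \ X)
15 ∈ X and 15 ∉ (Z \ (Y \ X)), so 15 ∈ X \ (Z \ (Y \ X))
15 ∈ (X \ (Z \ (Y \ X))) and 15 ∉ Y, so 15 ∈ (X \ (Z \ (Y \ X))) \ Y
15 ∈ ((X \ (Z \ (Y \ X))) \ Y) and 15 ∉ Y, so 15 ∈ ((X \ (Z \ (Y \ X))) \ Y) \ Y
15 ∈ X and 15 ∈ (((X \ (Z \ (Y \ X))) \ Y) \ Y), so 15 ∈ X ∩ (((X \ (Z \ (Y \ X))) \ Y) \ Y)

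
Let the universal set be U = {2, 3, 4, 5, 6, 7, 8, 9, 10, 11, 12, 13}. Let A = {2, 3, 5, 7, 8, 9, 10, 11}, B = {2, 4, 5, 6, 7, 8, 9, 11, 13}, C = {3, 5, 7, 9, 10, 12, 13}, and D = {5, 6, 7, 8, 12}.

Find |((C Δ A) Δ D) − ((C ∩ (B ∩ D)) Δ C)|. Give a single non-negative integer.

5

C Δ A = {2, 8, 11, 12, 13}
(C Δ A) Δ D = {2, 5, 6, 7, 11, 13}
B ∩ D = {5, 6, 7, 8}
C ∩ (B ∩ D) = {5, 7}
(C ∩ (B ∩ D)) Δ C = {3, 9, 10, 12, 13}
((C Δ A) Δ D) − ((C ∩ (B ∩ D)) Δ C) = {2, 5, 6, 7, 11}
|((C Δ A) Δ D) − ((C ∩ (B ∩ D)) Δ C)| = 5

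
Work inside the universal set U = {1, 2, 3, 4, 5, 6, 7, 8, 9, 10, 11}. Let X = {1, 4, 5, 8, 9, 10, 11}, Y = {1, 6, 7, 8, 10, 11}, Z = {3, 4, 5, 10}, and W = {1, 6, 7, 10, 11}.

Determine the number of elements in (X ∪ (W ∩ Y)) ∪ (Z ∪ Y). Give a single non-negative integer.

W ∩ Y = {1, 6, 7, 10, 11}
X ∪ (W ∩ Y) = {1, 4, 5, 6, 7, 8, 9, 10, 11}
Z ∪ Y = {1, 3, 4, 5, 6, 7, 8, 10, 11}
(X ∪ (W ∩ Y)) ∪ (Z ∪ Y) = {1, 3, 4, 5, 6, 7, 8, 9, 10, 11}
|(X ∪ (W ∩ Y)) ∪ (Z ∪ Y)| = 10

10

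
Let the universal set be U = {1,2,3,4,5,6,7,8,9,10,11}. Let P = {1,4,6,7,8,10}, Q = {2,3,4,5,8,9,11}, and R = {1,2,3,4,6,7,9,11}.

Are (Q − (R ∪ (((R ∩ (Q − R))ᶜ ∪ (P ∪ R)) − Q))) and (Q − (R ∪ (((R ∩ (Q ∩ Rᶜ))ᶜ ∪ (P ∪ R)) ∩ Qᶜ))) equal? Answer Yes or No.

Yes

Q − R = {5,8}
R ∩ (Q − R) = {}
(R ∩ (Q − R))ᶜ = {1,2,3,4,5,6,7,8,9,10,11}
P ∪ R = {1,2,3,4,6,7,8,9,10,11}
(R ∩ (Q − R))ᶜ ∪ (P ∪ R) = {1,2,3,4,5,6,7,8,9,10,11}
((R ∩ (Q − R))ᶜ ∪ (P ∪ R)) − Q = {1,6,7,10}
R ∪ (((R ∩ (Q − R))ᶜ ∪ (P ∪ R)) − Q) = {1,2,3,4,6,7,9,10,11}
Q − (R ∪ (((R ∩ (Q − R))ᶜ ∪ (P ∪ R)) − Q)) = {5,8}
Rᶜ = {5,8,10}
Q ∩ Rᶜ = {5,8}
R ∩ (Q ∩ Rᶜ) = {}
(R ∩ (Q ∩ Rᶜ))ᶜ = {1,2,3,4,5,6,7,8,9,10,11}
(R ∩ (Q ∩ Rᶜ))ᶜ ∪ (P ∪ R) = {1,2,3,4,5,6,7,8,9,10,11}
Qᶜ = {1,6,7,10}
((R ∩ (Q ∩ Rᶜ))ᶜ ∪ (P ∪ R)) ∩ Qᶜ = {1,6,7,10}
R ∪ (((R ∩ (Q ∩ Rᶜ))ᶜ ∪ (P ∪ R)) ∩ Qᶜ) = {1,2,3,4,6,7,9,10,11}
Q − (R ∪ (((R ∩ (Q ∩ Rᶜ))ᶜ ∪ (P ∪ R)) ∩ Qᶜ)) = {5,8}
Both equal {5,8}, so Q − (R ∪ (((R ∩ (Q − R))ᶜ ∪ (P ∪ R)) − Q)) = Q − (R ∪ (((R ∩ (Q ∩ Rᶜ))ᶜ ∪ (P ∪ R)) ∩ Qᶜ)).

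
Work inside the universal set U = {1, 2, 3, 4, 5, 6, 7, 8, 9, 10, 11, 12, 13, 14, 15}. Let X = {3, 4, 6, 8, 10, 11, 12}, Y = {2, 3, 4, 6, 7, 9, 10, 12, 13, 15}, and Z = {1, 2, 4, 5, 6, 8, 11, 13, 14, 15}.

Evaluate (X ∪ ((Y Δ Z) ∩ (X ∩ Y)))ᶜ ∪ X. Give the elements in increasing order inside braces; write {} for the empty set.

{1, 2, 3, 4, 5, 6, 7, 8, 9, 10, 11, 12, 13, 14, 15}

Y Δ Z = {1, 3, 5, 7, 8, 9, 10, 11, 12, 14}
X ∩ Y = {3, 4, 6, 10, 12}
(Y Δ Z) ∩ (X ∩ Y) = {3, 10, 12}
X ∪ ((Y Δ Z) ∩ (X ∩ Y)) = {3, 4, 6, 8, 10, 11, 12}
(X ∪ ((Y Δ Z) ∩ (X ∩ Y)))ᶜ = {1, 2, 5, 7, 9, 13, 14, 15}
(X ∪ ((Y Δ Z) ∩ (X ∩ Y)))ᶜ ∪ X = {1, 2, 3, 4, 5, 6, 7, 8, 9, 10, 11, 12, 13, 14, 15}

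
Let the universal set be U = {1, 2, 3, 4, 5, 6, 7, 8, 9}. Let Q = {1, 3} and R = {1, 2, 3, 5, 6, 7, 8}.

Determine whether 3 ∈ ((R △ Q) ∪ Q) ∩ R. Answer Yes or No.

Yes

3 ∈ R and 3 ∈ Q, so 3 ∉ R △ Q
3 ∉ (R △ Q) and 3 ∈ Q, so 3 ∈ (R △ Q) ∪ Q
3 ∈ ((R △ Q) ∪ Q) and 3 ∈ R, so 3 ∈ ((R △ Q) ∪ Q) ∩ R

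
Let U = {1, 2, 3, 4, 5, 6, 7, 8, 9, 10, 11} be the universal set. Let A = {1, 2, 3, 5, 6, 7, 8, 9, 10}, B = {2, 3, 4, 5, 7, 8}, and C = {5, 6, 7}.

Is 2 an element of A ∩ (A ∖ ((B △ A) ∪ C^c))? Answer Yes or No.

2 ∈ B and 2 ∈ A, so 2 ∉ B △ A
2 ∉ C, so 2 ∈ C^c
2 ∉ (B △ A) and 2 ∈ C^c, so 2 ∈ (B △ A) ∪ C^c
2 ∈ A and 2 ∈ ((B △ A) ∪ C^c), so 2 ∉ A ∖ ((B △ A) ∪ C^c)
2 ∈ A and 2 ∉ (A ∖ ((B △ A) ∪ C^c)), so 2 ∉ A ∩ (A ∖ ((B △ A) ∪ C^c))

No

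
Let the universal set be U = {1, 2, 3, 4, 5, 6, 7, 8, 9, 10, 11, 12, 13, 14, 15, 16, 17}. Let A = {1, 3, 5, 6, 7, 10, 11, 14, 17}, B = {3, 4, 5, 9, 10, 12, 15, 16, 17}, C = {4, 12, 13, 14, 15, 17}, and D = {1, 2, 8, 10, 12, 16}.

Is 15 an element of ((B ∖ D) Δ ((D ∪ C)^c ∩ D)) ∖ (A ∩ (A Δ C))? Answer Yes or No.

Yes

15 ∈ B and 15 ∉ D, so 15 ∈ B ∖ D
15 ∉ D and 15 ∈ C, so 15 ∈ D ∪ C
15 ∉ (D ∪ C)^c since 15 ∈ (D ∪ C)
15 ∉ (D ∪ C)^c and 15 ∉ D, so 15 ∉ (D ∪ C)^c ∩ D
15 ∈ (B ∖ D) and 15 ∉ ((D ∪ C)^c ∩ D), so 15 ∈ (B ∖ D) Δ ((D ∪ C)^c ∩ D)
15 ∉ A and 15 ∈ C, so 15 ∈ A Δ C
15 ∉ A and 15 ∈ (A Δ C), so 15 ∉ A ∩ (A Δ C)
15 ∈ ((B ∖ D) Δ ((D ∪ C)^c ∩ D)) and 15 ∉ (A ∩ (A Δ C)), so 15 ∈ ((B ∖ D) Δ ((D ∪ C)^c ∩ D)) ∖ (A ∩ (A Δ C))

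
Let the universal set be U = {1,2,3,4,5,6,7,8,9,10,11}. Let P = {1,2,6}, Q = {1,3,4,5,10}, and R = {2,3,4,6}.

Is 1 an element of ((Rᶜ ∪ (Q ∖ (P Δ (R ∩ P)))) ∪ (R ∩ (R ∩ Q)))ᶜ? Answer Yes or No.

1 ∉ R, so 1 ∈ Rᶜ
1 ∉ R and 1 ∈ P, so 1 ∉ R ∩ P
1 ∈ P and 1 ∉ (R ∩ P), so 1 ∈ P Δ (R ∩ P)
1 ∈ Q and 1 ∈ (P Δ (R ∩ P)), so 1 ∉ Q ∖ (P Δ (R ∩ P))
1 ∈ Rᶜ and 1 ∉ (Q ∖ (P Δ (R ∩ P))), so 1 ∈ Rᶜ ∪ (Q ∖ (P Δ (R ∩ P)))
1 ∉ R and 1 ∈ Q, so 1 ∉ R ∩ Q
1 ∉ R and 1 ∉ (R ∩ Q), so 1 ∉ R ∩ (R ∩ Q)
1 ∈ (Rᶜ ∪ (Q ∖ (P Δ (R ∩ P)))) and 1 ∉ (R ∩ (R ∩ Q)), so 1 ∈ (Rᶜ ∪ (Q ∖ (P Δ (R ∩ P)))) ∪ (R ∩ (R ∩ Q))
1 ∉ ((Rᶜ ∪ (Q ∖ (P Δ (R ∩ P)))) ∪ (R ∩ (R ∩ Q)))ᶜ since 1 ∈ ((Rᶜ ∪ (Q ∖ (P Δ (R ∩ P)))) ∪ (R ∩ (R ∩ Q)))

No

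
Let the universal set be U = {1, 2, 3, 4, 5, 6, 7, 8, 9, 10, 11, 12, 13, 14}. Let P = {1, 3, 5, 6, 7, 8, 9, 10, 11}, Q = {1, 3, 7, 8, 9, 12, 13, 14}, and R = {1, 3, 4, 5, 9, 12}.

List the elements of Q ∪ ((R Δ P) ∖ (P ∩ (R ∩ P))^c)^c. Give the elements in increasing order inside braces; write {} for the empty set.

R Δ P = {4, 6, 7, 8, 10, 11, 12}
R ∩ P = {1, 3, 5, 9}
P ∩ (R ∩ P) = {1, 3, 5, 9}
(P ∩ (R ∩ P))^c = {2, 4, 6, 7, 8, 10, 11, 12, 13, 14}
(R Δ P) ∖ (P ∩ (R ∩ P))^c = {}
((R Δ P) ∖ (P ∩ (R ∩ P))^c)^c = {1, 2, 3, 4, 5, 6, 7, 8, 9, 10, 11, 12, 13, 14}
Q ∪ ((R Δ P) ∖ (P ∩ (R ∩ P))^c)^c = {1, 2, 3, 4, 5, 6, 7, 8, 9, 10, 11, 12, 13, 14}

{1, 2, 3, 4, 5, 6, 7, 8, 9, 10, 11, 12, 13, 14}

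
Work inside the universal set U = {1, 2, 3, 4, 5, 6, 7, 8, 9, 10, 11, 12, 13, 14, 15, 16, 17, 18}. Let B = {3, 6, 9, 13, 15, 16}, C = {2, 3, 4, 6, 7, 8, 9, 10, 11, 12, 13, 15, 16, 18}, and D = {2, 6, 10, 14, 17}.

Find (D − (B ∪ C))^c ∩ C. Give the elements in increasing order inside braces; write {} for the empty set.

{2, 3, 4, 6, 7, 8, 9, 10, 11, 12, 13, 15, 16, 18}

B ∪ C = {2, 3, 4, 6, 7, 8, 9, 10, 11, 12, 13, 15, 16, 18}
D − (B ∪ C) = {14, 17}
(D − (B ∪ C))^c = {1, 2, 3, 4, 5, 6, 7, 8, 9, 10, 11, 12, 13, 15, 16, 18}
(D − (B ∪ C))^c ∩ C = {2, 3, 4, 6, 7, 8, 9, 10, 11, 12, 13, 15, 16, 18}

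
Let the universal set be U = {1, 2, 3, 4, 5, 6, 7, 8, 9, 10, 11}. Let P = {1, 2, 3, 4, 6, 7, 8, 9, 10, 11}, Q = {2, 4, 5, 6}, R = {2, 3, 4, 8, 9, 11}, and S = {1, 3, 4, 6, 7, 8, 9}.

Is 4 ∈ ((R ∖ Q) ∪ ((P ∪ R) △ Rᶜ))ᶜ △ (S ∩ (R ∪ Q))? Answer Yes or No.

4 ∈ R and 4 ∈ Q, so 4 ∉ R ∖ Q
4 ∈ P and 4 ∈ R, so 4 ∈ P ∪ R
4 ∈ R, so 4 ∉ Rᶜ
4 ∈ (P ∪ R) and 4 ∉ Rᶜ, so 4 ∈ (P ∪ R) △ Rᶜ
4 ∉ (R ∖ Q) and 4 ∈ ((P ∪ R) △ Rᶜ), so 4 ∈ (R ∖ Q) ∪ ((P ∪ R) △ Rᶜ)
4 ∉ ((R ∖ Q) ∪ ((P ∪ R) △ Rᶜ))ᶜ since 4 ∈ ((R ∖ Q) ∪ ((P ∪ R) △ Rᶜ))
4 ∈ R and 4 ∈ Q, so 4 ∈ R ∪ Q
4 ∈ S and 4 ∈ (R ∪ Q), so 4 ∈ S ∩ (R ∪ Q)
4 ∉ ((R ∖ Q) ∪ ((P ∪ R) △ Rᶜ))ᶜ and 4 ∈ (S ∩ (R ∪ Q)), so 4 ∈ ((R ∖ Q) ∪ ((P ∪ R) △ Rᶜ))ᶜ △ (S ∩ (R ∪ Q))

Yes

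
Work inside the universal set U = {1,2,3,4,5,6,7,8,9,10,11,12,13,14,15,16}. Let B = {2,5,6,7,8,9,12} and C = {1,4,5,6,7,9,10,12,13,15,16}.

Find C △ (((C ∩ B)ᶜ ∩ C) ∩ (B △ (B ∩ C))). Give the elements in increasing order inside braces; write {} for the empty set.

C ∩ B = {5,6,7,9,12}
(C ∩ B)ᶜ = {1,2,3,4,8,10,11,13,14,15,16}
(C ∩ B)ᶜ ∩ C = {1,4,10,13,15,16}
B ∩ C = {5,6,7,9,12}
B △ (B ∩ C) = {2,8}
((C ∩ B)ᶜ ∩ C) ∩ (B △ (B ∩ C)) = {}
C △ (((C ∩ B)ᶜ ∩ C) ∩ (B △ (B ∩ C))) = {1,4,5,6,7,9,10,12,13,15,16}

{1,4,5,6,7,9,10,12,13,15,16}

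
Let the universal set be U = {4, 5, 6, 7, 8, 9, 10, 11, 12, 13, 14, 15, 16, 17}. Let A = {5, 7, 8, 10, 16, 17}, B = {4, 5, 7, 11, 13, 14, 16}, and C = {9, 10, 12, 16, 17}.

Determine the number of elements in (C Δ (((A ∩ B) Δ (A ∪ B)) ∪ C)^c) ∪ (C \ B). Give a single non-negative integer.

9

A ∩ B = {5, 7, 16}
A ∪ B = {4, 5, 7, 8, 10, 11, 13, 14, 16, 17}
(A ∩ B) Δ (A ∪ B) = {4, 8, 10, 11, 13, 14, 17}
((A ∩ B) Δ (A ∪ B)) ∪ C = {4, 8, 9, 10, 11, 12, 13, 14, 16, 17}
(((A ∩ B) Δ (A ∪ B)) ∪ C)^c = {5, 6, 7, 15}
C Δ (((A ∩ B) Δ (A ∪ B)) ∪ C)^c = {5, 6, 7, 9, 10, 12, 15, 16, 17}
C \ B = {9, 10, 12, 17}
(C Δ (((A ∩ B) Δ (A ∪ B)) ∪ C)^c) ∪ (C \ B) = {5, 6, 7, 9, 10, 12, 15, 16, 17}
|(C Δ (((A ∩ B) Δ (A ∪ B)) ∪ C)^c) ∪ (C \ B)| = 9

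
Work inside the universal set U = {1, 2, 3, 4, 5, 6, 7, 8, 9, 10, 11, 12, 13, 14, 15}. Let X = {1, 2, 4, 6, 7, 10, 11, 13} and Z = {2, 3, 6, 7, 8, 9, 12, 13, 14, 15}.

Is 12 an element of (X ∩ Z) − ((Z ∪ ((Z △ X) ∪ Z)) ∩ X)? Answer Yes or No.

No

12 ∉ X and 12 ∈ Z, so 12 ∉ X ∩ Z
12 ∈ Z and 12 ∉ X, so 12 ∈ Z △ X
12 ∈ (Z △ X) and 12 ∈ Z, so 12 ∈ (Z △ X) ∪ Z
12 ∈ Z and 12 ∈ ((Z △ X) ∪ Z), so 12 ∈ Z ∪ ((Z △ X) ∪ Z)
12 ∈ (Z ∪ ((Z △ X) ∪ Z)) and 12 ∉ X, so 12 ∉ (Z ∪ ((Z △ X) ∪ Z)) ∩ X
12 ∉ (X ∩ Z) and 12 ∉ ((Z ∪ ((Z △ X) ∪ Z)) ∩ X), so 12 ∉ (X ∩ Z) − ((Z ∪ ((Z △ X) ∪ Z)) ∩ X)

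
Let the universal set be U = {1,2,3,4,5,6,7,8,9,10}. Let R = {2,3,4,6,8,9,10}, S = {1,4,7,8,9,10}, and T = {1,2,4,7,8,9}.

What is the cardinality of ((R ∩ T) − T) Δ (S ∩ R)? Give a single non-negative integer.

R ∩ T = {2,4,8,9}
(R ∩ T) − T = {}
S ∩ R = {4,8,9,10}
((R ∩ T) − T) Δ (S ∩ R) = {4,8,9,10}
|((R ∩ T) − T) Δ (S ∩ R)| = 4

4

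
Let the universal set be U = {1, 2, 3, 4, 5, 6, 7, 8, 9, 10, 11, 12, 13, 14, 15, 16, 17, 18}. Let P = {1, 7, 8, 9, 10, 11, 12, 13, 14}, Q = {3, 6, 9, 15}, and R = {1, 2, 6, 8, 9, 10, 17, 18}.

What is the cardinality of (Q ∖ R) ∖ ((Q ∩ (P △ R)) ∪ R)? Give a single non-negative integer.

Q ∖ R = {3, 15}
P △ R = {2, 6, 7, 11, 12, 13, 14, 17, 18}
Q ∩ (P △ R) = {6}
(Q ∩ (P △ R)) ∪ R = {1, 2, 6, 8, 9, 10, 17, 18}
(Q ∖ R) ∖ ((Q ∩ (P △ R)) ∪ R) = {3, 15}
|(Q ∖ R) ∖ ((Q ∩ (P △ R)) ∪ R)| = 2

2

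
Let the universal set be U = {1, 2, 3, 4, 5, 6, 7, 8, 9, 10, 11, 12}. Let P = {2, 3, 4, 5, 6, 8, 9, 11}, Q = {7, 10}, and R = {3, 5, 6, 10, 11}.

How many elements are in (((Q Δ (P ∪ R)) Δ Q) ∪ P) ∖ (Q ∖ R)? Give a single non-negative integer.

9

P ∪ R = {2, 3, 4, 5, 6, 8, 9, 10, 11}
Q Δ (P ∪ R) = {2, 3, 4, 5, 6, 7, 8, 9, 11}
(Q Δ (P ∪ R)) Δ Q = {2, 3, 4, 5, 6, 8, 9, 10, 11}
((Q Δ (P ∪ R)) Δ Q) ∪ P = {2, 3, 4, 5, 6, 8, 9, 10, 11}
Q ∖ R = {7}
(((Q Δ (P ∪ R)) Δ Q) ∪ P) ∖ (Q ∖ R) = {2, 3, 4, 5, 6, 8, 9, 10, 11}
|(((Q Δ (P ∪ R)) Δ Q) ∪ P) ∖ (Q ∖ R)| = 9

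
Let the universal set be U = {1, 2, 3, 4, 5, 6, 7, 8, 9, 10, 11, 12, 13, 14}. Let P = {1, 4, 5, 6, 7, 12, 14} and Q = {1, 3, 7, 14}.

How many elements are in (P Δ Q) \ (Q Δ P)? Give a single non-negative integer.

0

P Δ Q = {3, 4, 5, 6, 12}
Q Δ P = {3, 4, 5, 6, 12}
(P Δ Q) \ (Q Δ P) = {}
|(P Δ Q) \ (Q Δ P)| = 0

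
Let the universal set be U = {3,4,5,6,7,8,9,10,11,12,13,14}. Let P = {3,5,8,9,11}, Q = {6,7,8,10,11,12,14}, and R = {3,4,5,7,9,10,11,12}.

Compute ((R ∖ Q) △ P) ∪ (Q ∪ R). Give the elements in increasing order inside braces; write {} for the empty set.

R ∖ Q = {3,4,5,9}
(R ∖ Q) △ P = {4,8,11}
Q ∪ R = {3,4,5,6,7,8,9,10,11,12,14}
((R ∖ Q) △ P) ∪ (Q ∪ R) = {3,4,5,6,7,8,9,10,11,12,14}

{3,4,5,6,7,8,9,10,11,12,14}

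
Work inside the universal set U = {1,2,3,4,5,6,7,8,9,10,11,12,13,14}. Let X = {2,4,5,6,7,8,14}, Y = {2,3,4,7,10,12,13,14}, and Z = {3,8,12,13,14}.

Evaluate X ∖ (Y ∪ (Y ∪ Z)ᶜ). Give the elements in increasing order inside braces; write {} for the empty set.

{8}

Y ∪ Z = {2,3,4,7,8,10,12,13,14}
(Y ∪ Z)ᶜ = {1,5,6,9,11}
Y ∪ (Y ∪ Z)ᶜ = {1,2,3,4,5,6,7,9,10,11,12,13,14}
X ∖ (Y ∪ (Y ∪ Z)ᶜ) = {8}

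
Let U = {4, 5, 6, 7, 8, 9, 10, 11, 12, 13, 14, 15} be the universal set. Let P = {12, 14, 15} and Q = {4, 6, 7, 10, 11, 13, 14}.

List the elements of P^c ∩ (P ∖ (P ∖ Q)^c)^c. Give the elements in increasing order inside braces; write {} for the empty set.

P^c = {4, 5, 6, 7, 8, 9, 10, 11, 13}
P ∖ Q = {12, 15}
(P ∖ Q)^c = {4, 5, 6, 7, 8, 9, 10, 11, 13, 14}
P ∖ (P ∖ Q)^c = {12, 15}
(P ∖ (P ∖ Q)^c)^c = {4, 5, 6, 7, 8, 9, 10, 11, 13, 14}
P^c ∩ (P ∖ (P ∖ Q)^c)^c = {4, 5, 6, 7, 8, 9, 10, 11, 13}

{4, 5, 6, 7, 8, 9, 10, 11, 13}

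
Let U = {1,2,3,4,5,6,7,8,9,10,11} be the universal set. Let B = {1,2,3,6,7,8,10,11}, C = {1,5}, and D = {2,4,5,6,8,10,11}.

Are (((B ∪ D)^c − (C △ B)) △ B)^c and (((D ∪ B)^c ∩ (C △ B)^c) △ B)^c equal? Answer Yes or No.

Yes

B ∪ D = {1,2,3,4,5,6,7,8,10,11}
(B ∪ D)^c = {9}
C △ B = {2,3,5,6,7,8,10,11}
(B ∪ D)^c − (C △ B) = {9}
((B ∪ D)^c − (C △ B)) △ B = {1,2,3,6,7,8,9,10,11}
(((B ∪ D)^c − (C △ B)) △ B)^c = {4,5}
D ∪ B = {1,2,3,4,5,6,7,8,10,11}
(D ∪ B)^c = {9}
(C △ B)^c = {1,4,9}
(D ∪ B)^c ∩ (C △ B)^c = {9}
((D ∪ B)^c ∩ (C △ B)^c) △ B = {1,2,3,6,7,8,9,10,11}
(((D ∪ B)^c ∩ (C △ B)^c) △ B)^c = {4,5}
Both equal {4,5}, so (((B ∪ D)^c − (C △ B)) △ B)^c = (((D ∪ B)^c ∩ (C △ B)^c) △ B)^c.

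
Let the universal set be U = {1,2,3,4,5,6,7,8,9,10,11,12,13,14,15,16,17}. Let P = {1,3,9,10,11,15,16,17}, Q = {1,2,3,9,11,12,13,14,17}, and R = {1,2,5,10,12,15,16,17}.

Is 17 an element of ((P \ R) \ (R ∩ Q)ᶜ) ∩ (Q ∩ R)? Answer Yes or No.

17 ∈ P and 17 ∈ R, so 17 ∉ P \ R
17 ∈ R and 17 ∈ Q, so 17 ∈ R ∩ Q
17 ∉ (R ∩ Q)ᶜ since 17 ∈ (R ∩ Q)
17 ∉ (P \ R) and 17 ∉ (R ∩ Q)ᶜ, so 17 ∉ (P \ R) \ (R ∩ Q)ᶜ
17 ∈ Q and 17 ∈ R, so 17 ∈ Q ∩ R
17 ∉ ((P \ R) \ (R ∩ Q)ᶜ) and 17 ∈ (Q ∩ R), so 17 ∉ ((P \ R) \ (R ∩ Q)ᶜ) ∩ (Q ∩ R)

No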